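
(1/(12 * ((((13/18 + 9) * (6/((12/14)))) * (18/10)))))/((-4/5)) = -1/1176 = -0.00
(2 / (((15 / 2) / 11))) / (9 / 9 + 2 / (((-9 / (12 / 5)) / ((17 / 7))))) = -308 / 31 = -9.94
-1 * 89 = -89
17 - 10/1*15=-133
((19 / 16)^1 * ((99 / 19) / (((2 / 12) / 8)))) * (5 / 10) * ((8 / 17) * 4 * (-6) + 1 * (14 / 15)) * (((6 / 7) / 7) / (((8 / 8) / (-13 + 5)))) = 6277392 / 4165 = 1507.18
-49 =-49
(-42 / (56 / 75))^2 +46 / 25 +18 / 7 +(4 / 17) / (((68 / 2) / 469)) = 2566555503 / 809200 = 3171.72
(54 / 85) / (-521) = -54 / 44285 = -0.00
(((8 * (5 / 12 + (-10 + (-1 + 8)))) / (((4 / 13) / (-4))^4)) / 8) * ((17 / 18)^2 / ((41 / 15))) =-1279389995 / 53136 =-24077.65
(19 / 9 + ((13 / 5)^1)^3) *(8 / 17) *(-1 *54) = -1063104 / 2125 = -500.28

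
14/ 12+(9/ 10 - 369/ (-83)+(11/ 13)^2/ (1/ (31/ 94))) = 133473683/ 19778070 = 6.75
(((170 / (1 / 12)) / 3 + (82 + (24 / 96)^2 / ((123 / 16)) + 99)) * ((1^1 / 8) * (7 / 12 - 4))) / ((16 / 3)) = -6619 / 96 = -68.95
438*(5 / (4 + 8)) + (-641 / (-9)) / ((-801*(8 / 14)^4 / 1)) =181.67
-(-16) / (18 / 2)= 16 / 9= 1.78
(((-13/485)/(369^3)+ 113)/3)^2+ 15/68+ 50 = 533844052944540792077040407/363406839177286547813700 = 1469.00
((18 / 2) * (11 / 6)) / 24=0.69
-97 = -97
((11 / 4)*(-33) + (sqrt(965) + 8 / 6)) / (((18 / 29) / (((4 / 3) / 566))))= -31117 / 91692 + 29*sqrt(965) / 7641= -0.22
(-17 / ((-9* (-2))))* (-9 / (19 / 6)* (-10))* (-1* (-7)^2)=24990 / 19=1315.26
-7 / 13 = -0.54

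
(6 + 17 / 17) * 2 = 14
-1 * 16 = -16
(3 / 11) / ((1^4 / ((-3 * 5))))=-45 / 11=-4.09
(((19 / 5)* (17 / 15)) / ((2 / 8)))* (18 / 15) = 2584 / 125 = 20.67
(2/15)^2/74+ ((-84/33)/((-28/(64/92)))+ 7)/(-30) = -990773/4212450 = -0.24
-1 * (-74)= 74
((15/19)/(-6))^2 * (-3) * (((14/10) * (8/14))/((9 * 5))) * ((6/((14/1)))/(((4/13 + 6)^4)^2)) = -0.00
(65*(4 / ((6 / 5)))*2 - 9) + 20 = 444.33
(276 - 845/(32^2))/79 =281779/80896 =3.48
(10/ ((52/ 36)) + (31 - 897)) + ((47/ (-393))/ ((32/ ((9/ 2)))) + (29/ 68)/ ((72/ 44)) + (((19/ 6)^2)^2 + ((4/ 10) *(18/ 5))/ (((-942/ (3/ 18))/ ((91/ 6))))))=-446681741740649/ 589071787200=-758.28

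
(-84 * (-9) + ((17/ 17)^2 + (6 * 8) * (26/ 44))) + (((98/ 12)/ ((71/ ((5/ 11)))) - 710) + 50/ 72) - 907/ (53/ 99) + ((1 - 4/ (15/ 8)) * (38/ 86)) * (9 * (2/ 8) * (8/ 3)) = -1621.10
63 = 63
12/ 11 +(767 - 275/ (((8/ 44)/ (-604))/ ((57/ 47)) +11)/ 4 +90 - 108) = 34084743269/ 45822634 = 743.84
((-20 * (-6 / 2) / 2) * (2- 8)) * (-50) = 9000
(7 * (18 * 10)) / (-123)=-10.24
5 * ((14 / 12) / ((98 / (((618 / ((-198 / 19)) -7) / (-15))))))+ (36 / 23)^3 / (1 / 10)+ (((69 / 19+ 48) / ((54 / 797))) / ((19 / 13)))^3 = 449818809410582720038621 / 3173425706000088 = 141745498.74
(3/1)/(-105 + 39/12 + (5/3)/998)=-17964/609269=-0.03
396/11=36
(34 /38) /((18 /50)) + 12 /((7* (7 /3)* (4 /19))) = 50066 /8379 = 5.98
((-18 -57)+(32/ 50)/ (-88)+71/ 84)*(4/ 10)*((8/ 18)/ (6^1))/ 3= -1713143/ 2338875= -0.73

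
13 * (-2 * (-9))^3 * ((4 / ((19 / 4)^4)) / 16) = 4852224 / 130321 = 37.23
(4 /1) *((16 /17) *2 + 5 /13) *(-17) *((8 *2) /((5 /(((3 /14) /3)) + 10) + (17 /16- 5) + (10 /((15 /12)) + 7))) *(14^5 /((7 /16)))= -630666559488 /18941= -33296370.81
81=81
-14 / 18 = -7 / 9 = -0.78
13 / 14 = 0.93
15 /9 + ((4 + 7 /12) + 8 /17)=457 /68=6.72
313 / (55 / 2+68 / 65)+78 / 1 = 330148 / 3711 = 88.96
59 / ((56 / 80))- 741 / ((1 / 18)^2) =-1679998 / 7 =-239999.71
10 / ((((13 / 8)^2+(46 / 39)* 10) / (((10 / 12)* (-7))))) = -145600 / 36031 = -4.04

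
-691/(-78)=691/78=8.86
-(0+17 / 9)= -17 / 9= -1.89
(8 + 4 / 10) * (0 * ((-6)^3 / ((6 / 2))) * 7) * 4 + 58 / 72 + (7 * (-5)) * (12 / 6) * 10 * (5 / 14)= -8971 / 36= -249.19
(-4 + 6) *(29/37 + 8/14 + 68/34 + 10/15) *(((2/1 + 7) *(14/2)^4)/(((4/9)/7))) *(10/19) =1012921875/703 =1440856.15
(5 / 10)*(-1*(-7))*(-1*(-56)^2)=-10976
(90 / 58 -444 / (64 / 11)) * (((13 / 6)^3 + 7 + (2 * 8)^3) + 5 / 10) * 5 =-51371691695 / 33408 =-1537706.29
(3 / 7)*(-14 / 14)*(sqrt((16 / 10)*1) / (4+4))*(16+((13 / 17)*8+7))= -297*sqrt(10) / 476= -1.97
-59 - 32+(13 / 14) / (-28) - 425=-202285 / 392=-516.03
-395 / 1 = -395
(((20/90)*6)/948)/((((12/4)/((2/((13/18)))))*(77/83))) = 332/237237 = 0.00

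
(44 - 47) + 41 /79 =-196 /79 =-2.48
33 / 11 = 3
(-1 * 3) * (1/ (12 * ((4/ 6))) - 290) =6957/ 8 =869.62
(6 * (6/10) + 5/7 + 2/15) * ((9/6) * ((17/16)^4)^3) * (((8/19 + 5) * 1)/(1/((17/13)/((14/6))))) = 1429260323882425426911/34066916431290695680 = 41.95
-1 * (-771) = 771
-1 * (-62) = 62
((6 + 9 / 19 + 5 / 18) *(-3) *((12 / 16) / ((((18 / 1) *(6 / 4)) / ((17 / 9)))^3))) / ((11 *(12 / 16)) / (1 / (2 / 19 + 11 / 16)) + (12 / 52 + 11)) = -0.00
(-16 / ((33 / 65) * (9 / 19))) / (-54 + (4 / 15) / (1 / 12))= 49400 / 37719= 1.31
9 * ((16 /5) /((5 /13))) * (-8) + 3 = -14901 /25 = -596.04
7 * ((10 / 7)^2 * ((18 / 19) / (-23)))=-1800 / 3059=-0.59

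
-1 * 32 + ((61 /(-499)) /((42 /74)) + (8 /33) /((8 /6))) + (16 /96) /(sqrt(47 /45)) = -3692477 /115269 + sqrt(235) /94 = -31.87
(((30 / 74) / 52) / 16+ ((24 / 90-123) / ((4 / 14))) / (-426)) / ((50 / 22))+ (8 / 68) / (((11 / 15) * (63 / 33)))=154475916593 / 292605768000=0.53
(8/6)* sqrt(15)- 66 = -60.84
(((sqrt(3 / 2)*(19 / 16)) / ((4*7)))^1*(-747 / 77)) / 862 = -14193*sqrt(6) / 59471104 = -0.00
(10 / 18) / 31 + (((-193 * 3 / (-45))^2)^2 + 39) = 43073361781 / 1569375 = 27446.19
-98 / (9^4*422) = -49 / 1384371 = -0.00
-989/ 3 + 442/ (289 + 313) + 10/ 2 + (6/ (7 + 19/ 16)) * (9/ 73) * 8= -2791041157/ 8635389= -323.21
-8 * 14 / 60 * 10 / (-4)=14 / 3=4.67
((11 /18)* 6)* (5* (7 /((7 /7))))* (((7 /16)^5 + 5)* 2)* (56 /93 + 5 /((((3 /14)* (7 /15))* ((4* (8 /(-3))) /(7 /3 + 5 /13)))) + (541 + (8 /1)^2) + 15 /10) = 3880310932861055 /5070913536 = 765209.45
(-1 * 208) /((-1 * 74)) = 104 /37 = 2.81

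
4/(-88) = -1/22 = -0.05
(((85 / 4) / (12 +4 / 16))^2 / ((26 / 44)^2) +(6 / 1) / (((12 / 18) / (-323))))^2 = 8400618.46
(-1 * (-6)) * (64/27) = 128/9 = 14.22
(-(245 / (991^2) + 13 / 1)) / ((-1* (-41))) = -12767298 / 40265321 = -0.32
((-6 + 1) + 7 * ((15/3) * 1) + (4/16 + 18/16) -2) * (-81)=-19035/8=-2379.38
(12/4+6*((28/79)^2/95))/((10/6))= 5350167/2964475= 1.80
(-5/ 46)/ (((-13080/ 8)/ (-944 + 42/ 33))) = -5185/ 82731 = -0.06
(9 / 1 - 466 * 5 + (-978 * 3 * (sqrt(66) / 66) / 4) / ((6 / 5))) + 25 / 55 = -25526 / 11 - 815 * sqrt(66) / 88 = -2395.79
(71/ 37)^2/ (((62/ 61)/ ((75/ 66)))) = 7687525/ 1867316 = 4.12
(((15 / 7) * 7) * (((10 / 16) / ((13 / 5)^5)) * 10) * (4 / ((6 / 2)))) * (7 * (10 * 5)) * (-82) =-11210937500 / 371293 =-30194.31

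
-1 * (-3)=3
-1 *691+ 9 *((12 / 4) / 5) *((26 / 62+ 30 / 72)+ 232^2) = 179777131 / 620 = 289963.11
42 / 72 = 7 / 12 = 0.58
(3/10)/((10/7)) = 21/100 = 0.21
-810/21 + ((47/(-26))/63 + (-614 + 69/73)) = -77920985/119574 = -651.65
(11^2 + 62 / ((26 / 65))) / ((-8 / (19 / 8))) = -1311 / 16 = -81.94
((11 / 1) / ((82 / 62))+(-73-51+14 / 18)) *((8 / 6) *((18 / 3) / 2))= -169600 / 369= -459.62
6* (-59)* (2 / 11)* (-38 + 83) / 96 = -2655 / 88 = -30.17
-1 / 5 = -0.20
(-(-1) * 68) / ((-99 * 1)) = -68 / 99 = -0.69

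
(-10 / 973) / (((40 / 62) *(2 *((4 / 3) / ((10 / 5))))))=-93 / 7784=-0.01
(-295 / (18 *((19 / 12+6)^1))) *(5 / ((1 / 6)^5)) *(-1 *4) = 30585600 / 91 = 336105.49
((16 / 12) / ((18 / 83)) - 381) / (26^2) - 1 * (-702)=12802783 / 18252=701.45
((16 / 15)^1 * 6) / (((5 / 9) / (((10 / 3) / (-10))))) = -96 / 25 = -3.84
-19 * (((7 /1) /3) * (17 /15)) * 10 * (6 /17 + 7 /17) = -3458 /9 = -384.22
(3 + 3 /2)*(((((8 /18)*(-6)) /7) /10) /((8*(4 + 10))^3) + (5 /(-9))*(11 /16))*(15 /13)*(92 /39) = -971924869 /207753728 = -4.68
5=5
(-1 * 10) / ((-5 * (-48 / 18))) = -3 / 4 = -0.75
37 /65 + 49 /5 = 674 /65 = 10.37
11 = 11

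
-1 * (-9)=9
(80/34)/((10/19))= 76/17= 4.47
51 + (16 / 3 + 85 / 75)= 862 / 15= 57.47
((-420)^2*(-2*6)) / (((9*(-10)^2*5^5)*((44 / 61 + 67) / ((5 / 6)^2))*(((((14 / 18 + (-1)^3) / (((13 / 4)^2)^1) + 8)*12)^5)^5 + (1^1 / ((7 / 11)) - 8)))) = -4843456475325692701114534956398436097905546180686112986486334571720836 / 21176098678484460915584079492177154746336070917273599552764545706390653595546604671583247974082221766269222643166092050125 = -0.00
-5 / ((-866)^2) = -5 / 749956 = -0.00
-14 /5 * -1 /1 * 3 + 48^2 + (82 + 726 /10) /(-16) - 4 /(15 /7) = 552209 /240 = 2300.87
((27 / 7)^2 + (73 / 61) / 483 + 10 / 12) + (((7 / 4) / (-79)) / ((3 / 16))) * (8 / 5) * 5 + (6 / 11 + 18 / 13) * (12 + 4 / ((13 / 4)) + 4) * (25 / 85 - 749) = -25626641692509461 / 1029817823034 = -24884.64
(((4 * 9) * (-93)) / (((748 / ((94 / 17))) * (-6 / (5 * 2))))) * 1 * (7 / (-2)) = -458955 / 3179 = -144.37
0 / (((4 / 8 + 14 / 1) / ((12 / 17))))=0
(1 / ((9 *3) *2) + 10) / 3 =541 / 162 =3.34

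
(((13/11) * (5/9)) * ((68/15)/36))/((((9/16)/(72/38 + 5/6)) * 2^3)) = 68731/1371249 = 0.05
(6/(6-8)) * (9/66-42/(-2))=-1395/22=-63.41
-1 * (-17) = 17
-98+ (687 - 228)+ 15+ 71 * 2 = 518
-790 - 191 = -981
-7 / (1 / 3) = -21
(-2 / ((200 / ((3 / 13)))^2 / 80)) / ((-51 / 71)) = 0.00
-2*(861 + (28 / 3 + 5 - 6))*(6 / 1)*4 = -41728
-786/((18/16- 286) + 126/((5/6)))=31440/5347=5.88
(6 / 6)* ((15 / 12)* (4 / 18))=0.28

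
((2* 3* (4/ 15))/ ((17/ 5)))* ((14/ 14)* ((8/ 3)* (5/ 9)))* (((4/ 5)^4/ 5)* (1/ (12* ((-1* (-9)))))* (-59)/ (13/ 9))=-241664/ 11188125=-0.02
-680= -680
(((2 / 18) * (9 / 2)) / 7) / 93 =1 / 1302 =0.00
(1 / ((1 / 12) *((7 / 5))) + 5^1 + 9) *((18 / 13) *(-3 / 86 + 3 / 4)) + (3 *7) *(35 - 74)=-3117294 / 3913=-796.65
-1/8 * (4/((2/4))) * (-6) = 6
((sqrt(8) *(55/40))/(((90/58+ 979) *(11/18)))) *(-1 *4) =-261 *sqrt(2)/14218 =-0.03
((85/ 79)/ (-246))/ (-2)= 0.00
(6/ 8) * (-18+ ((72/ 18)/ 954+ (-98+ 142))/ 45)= -18269/ 1431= -12.77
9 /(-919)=-9 /919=-0.01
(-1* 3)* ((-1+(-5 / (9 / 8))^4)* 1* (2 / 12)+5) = -2750269 / 13122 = -209.59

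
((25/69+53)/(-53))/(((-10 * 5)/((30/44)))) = 1841/134090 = 0.01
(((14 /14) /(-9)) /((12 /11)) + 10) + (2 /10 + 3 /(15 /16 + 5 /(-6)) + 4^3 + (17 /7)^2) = 575749 /5292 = 108.80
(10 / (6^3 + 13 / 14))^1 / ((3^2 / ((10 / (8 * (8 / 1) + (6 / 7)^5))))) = 2941225 / 3701653524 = 0.00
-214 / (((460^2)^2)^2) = -0.00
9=9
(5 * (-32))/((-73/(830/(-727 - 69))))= -33200/14527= -2.29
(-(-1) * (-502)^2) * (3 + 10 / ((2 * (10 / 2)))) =1008016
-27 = -27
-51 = -51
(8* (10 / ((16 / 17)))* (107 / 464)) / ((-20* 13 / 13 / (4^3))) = -1819 / 29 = -62.72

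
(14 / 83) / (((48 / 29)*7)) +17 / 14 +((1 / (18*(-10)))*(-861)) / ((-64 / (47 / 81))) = 214232491 / 180714240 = 1.19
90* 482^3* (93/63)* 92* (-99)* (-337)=319651676156831040/7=45664525165261577.14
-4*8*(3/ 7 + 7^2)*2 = -22144/ 7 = -3163.43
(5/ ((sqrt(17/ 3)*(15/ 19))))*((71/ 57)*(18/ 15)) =142*sqrt(51)/ 255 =3.98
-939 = -939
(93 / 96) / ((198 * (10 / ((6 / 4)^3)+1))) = 93 / 75328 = 0.00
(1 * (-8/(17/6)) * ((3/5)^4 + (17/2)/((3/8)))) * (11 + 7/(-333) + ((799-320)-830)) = 21885.77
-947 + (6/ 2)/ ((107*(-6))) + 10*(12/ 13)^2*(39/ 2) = -2172327/ 2782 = -780.85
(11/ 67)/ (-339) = -11/ 22713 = -0.00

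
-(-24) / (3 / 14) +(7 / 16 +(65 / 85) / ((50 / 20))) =153331 / 1360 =112.74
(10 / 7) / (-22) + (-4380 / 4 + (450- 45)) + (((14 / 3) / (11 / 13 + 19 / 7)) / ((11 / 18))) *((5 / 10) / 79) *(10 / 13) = -113335240 / 164241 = -690.05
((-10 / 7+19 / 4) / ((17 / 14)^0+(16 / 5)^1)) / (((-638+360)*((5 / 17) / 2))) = -527 / 27244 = -0.02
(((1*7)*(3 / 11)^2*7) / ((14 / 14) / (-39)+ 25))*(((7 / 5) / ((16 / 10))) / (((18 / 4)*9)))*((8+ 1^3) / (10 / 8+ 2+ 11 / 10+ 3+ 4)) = 66885 / 26752858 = 0.00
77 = 77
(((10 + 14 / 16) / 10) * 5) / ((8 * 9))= 29 / 384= 0.08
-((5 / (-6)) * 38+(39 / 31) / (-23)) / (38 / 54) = 610668 / 13547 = 45.08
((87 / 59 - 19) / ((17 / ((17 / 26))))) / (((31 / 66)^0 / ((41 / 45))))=-21197 / 34515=-0.61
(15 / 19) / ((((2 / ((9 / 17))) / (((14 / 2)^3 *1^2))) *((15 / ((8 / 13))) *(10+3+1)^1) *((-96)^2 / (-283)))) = -13867 / 2149888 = -0.01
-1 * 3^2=-9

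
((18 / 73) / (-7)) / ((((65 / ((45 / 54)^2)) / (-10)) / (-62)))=-1550 / 6643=-0.23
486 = 486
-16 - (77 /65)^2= -73529 /4225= -17.40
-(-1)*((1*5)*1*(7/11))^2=1225/121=10.12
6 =6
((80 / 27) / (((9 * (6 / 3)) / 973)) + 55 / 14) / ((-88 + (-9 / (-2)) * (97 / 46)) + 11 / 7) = -25679270 / 12040407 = -2.13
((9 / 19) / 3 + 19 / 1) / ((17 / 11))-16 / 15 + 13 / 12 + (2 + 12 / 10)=302579 / 19380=15.61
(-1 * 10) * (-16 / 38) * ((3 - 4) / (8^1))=-10 / 19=-0.53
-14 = -14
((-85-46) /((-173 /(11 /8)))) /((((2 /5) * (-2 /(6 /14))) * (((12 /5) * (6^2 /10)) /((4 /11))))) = -16375 /697536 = -0.02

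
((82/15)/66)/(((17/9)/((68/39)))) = 164/2145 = 0.08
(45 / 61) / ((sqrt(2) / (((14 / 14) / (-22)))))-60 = -60-45*sqrt(2) / 2684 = -60.02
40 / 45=8 / 9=0.89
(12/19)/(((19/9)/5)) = 540/361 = 1.50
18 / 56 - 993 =-27795 / 28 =-992.68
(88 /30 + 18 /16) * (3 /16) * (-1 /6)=-487 /3840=-0.13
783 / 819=87 / 91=0.96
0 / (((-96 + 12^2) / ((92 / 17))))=0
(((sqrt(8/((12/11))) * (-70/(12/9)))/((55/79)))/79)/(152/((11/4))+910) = -7 * sqrt(66)/21236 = -0.00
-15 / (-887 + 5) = 5 / 294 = 0.02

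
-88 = -88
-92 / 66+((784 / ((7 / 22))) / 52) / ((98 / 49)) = 9566 / 429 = 22.30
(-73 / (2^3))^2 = 5329 / 64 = 83.27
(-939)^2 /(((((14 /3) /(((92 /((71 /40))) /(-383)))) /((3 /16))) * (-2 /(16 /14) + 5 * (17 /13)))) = -15818074740 /15799133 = -1001.20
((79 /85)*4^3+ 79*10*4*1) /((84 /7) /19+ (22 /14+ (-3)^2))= 18198124 /63325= 287.38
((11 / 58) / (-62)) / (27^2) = -11 / 2621484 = -0.00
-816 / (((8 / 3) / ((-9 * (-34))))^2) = -10744731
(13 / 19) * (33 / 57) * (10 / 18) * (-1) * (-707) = 505505 / 3249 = 155.59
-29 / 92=-0.32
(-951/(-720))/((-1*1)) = -317/240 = -1.32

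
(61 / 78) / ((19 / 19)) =0.78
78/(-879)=-26/293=-0.09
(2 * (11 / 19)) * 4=88 / 19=4.63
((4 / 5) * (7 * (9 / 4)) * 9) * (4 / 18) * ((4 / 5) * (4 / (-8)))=-252 / 25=-10.08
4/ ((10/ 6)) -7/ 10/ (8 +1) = 209/ 90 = 2.32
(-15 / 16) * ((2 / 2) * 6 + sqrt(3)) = -45 / 8 - 15 * sqrt(3) / 16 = -7.25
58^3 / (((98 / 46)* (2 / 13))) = 595290.69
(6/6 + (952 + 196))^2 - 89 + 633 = 1320745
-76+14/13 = -974/13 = -74.92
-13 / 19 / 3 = -13 / 57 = -0.23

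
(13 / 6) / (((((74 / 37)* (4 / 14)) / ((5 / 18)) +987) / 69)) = 0.15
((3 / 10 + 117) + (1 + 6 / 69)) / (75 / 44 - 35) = -599038 / 168475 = -3.56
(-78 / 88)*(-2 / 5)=39 / 110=0.35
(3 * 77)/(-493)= -231/493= -0.47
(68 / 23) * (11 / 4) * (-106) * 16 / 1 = -317152 / 23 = -13789.22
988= 988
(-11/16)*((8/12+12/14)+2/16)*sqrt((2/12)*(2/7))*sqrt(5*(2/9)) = -3047*sqrt(210)/169344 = -0.26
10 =10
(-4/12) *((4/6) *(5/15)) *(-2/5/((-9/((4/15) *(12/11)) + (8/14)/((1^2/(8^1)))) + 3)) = -448/353295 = -0.00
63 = 63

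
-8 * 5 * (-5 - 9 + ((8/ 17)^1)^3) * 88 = 240310400/ 4913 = 48913.17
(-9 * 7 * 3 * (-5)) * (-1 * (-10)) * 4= 37800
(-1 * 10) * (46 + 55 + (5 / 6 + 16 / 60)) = -1021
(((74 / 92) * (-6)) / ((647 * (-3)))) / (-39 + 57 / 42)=-518 / 7842287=-0.00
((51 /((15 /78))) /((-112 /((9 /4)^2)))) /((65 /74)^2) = -5655339 /364000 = -15.54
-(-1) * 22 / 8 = 11 / 4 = 2.75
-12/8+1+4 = 3.50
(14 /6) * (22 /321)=154 /963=0.16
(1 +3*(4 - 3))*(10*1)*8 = 320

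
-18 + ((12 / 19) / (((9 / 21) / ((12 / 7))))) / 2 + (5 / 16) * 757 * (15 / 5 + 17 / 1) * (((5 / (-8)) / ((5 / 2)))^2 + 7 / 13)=44682299 / 15808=2826.56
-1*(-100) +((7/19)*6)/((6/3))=1921/19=101.11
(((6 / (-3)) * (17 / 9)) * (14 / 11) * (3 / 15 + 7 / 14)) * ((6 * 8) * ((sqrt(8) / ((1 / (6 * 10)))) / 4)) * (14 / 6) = -373184 * sqrt(2) / 33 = -15992.78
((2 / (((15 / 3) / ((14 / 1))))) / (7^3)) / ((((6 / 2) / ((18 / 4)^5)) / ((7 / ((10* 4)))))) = 19683 / 11200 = 1.76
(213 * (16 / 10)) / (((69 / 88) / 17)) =849728 / 115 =7388.94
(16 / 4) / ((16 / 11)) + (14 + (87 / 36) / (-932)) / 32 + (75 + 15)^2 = 2900033539 / 357888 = 8103.19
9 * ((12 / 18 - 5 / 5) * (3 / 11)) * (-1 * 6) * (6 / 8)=81 / 22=3.68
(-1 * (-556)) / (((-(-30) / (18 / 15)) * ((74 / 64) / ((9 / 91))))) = 160128 / 84175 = 1.90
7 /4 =1.75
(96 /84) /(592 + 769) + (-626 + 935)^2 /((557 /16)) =14554364248 /5306539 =2742.72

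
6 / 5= 1.20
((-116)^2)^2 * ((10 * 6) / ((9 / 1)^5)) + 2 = 3621318086 / 19683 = 183982.02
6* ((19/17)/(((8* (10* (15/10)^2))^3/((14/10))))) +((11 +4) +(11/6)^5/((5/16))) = 2238344711/27540000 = 81.28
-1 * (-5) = 5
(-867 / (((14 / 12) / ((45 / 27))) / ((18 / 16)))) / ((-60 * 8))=2601 / 896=2.90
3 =3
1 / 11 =0.09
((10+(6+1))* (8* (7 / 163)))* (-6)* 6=-34272 / 163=-210.26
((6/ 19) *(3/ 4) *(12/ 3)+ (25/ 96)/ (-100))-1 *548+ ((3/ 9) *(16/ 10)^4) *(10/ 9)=-4470306431/ 8208000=-544.63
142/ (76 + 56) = 71/ 66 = 1.08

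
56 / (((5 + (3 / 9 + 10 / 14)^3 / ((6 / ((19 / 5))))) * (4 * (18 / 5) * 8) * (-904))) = -540225 / 5754726592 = -0.00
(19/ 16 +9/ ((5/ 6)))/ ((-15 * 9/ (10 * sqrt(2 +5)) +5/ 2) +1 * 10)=25893 * sqrt(7)/ 145840 +33565/ 29168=1.62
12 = 12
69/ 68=1.01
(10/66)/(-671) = -5/22143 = -0.00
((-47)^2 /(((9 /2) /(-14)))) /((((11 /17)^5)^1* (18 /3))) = -43910497582 /4348377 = -10098.13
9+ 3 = 12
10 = 10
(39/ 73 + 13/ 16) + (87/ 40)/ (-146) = 3889/ 2920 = 1.33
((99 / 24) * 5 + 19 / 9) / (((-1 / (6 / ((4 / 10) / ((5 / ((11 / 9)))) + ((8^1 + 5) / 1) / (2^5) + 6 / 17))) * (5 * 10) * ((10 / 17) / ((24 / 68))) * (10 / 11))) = -5510142 / 2622325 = -2.10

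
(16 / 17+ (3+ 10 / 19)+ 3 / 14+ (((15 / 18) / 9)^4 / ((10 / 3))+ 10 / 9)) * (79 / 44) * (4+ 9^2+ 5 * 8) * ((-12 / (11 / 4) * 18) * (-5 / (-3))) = -3665965028239375 / 21539579292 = -170196.69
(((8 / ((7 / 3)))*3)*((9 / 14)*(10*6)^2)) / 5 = 233280 / 49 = 4760.82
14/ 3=4.67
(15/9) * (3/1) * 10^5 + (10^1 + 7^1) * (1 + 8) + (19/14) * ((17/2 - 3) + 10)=500174.04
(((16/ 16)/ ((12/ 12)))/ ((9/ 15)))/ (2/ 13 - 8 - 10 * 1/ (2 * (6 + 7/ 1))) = -65/ 321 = -0.20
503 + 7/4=2019/4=504.75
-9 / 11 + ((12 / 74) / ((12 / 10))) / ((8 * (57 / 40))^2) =-1080542 / 1322343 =-0.82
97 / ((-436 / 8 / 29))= -5626 / 109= -51.61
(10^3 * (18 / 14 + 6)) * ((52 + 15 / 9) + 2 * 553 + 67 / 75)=59188560 / 7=8455508.57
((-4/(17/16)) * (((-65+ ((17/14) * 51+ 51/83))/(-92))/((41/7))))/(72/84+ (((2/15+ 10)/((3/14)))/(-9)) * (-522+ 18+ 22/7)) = -32375700/4965164876227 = -0.00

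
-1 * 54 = -54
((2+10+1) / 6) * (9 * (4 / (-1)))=-78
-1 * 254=-254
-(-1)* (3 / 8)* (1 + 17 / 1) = 27 / 4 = 6.75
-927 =-927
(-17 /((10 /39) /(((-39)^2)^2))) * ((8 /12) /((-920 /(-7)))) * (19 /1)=-67998971313 /4600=-14782385.07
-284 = -284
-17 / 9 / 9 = -17 / 81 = -0.21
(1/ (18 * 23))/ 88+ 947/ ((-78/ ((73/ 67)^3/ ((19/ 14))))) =-31316796319331/ 2706477211152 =-11.57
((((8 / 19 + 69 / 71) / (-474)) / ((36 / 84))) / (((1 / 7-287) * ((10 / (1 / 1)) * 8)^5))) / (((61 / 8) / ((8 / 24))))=92071 / 288726264623923200000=0.00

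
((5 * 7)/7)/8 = 5/8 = 0.62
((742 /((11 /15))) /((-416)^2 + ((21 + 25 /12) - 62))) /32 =3339 /18270604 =0.00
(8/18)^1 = 4/9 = 0.44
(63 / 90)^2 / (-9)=-49 / 900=-0.05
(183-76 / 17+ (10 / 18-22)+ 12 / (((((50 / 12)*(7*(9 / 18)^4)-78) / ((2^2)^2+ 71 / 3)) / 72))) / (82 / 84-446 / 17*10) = 4586770916 / 4094321997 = 1.12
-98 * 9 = -882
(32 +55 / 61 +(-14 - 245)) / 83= -13792 / 5063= -2.72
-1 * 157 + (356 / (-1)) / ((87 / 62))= -35731 / 87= -410.70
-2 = -2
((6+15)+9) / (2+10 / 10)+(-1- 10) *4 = -34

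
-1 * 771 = -771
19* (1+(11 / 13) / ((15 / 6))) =1653 / 65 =25.43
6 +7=13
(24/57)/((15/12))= 32/95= 0.34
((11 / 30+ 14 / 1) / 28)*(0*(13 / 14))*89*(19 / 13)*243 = 0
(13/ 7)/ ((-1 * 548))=-13/ 3836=-0.00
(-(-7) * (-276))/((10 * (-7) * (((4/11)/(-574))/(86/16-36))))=10673817/8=1334227.12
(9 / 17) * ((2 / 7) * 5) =90 / 119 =0.76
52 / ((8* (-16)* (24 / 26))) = -169 / 384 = -0.44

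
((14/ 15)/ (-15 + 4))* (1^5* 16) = -224/ 165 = -1.36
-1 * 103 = -103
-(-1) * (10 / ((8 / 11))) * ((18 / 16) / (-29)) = -495 / 928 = -0.53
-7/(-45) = 7/45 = 0.16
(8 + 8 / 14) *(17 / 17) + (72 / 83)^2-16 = -321940 / 48223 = -6.68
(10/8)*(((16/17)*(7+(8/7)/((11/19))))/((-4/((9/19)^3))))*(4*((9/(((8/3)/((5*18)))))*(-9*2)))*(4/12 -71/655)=95478690060/69186733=1380.01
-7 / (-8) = 7 / 8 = 0.88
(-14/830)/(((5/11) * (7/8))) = -88/2075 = -0.04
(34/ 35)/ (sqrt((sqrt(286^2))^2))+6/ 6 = 5022/ 5005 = 1.00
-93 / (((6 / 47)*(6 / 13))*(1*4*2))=-197.30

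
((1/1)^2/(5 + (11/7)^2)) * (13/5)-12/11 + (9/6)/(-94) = -1435777/1892220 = -0.76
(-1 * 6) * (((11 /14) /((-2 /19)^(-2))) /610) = -66 /770735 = -0.00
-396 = -396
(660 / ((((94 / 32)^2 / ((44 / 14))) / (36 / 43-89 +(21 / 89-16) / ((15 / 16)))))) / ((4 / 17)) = -6346749026816 / 59176901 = -107250.45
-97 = -97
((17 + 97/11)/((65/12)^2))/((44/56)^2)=8015616/5623475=1.43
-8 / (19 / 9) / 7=-72 / 133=-0.54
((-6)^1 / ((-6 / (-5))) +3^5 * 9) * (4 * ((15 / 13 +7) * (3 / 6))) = 462584 / 13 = 35583.38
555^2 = 308025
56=56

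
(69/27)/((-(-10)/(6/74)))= 23/1110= 0.02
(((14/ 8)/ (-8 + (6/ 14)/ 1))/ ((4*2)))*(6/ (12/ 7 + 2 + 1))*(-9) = 0.33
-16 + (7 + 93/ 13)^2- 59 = 21181/ 169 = 125.33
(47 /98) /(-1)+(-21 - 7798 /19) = -804199 /1862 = -431.90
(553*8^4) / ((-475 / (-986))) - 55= 2233350643 / 475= 4701790.83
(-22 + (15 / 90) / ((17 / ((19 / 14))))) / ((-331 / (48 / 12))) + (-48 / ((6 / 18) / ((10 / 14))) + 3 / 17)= -12102070 / 118167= -102.41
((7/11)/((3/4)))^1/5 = 28/165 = 0.17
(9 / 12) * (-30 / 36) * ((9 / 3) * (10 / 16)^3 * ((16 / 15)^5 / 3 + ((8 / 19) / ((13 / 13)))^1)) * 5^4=-596061625 / 2363904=-252.15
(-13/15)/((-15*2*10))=13/4500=0.00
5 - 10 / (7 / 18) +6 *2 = -61 / 7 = -8.71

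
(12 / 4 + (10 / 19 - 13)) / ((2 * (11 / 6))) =-540 / 209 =-2.58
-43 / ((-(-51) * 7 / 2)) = -86 / 357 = -0.24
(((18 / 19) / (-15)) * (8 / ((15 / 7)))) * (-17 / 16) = 119 / 475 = 0.25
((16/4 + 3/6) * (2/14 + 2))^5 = 44840334375/537824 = 83373.62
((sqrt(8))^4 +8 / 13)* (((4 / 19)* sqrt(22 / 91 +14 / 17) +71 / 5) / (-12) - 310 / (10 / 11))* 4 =-88445.91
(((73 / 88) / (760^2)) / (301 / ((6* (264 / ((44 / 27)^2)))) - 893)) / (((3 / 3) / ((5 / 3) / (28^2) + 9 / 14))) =-242190567 / 233346837769830400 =-0.00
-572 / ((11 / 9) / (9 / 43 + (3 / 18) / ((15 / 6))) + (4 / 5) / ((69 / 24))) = -35126520 / 289063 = -121.52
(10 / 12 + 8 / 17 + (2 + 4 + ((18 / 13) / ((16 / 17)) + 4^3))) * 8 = 385999 / 663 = 582.20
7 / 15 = 0.47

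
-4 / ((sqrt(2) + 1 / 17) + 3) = -1768 / 1063 + 578 * sqrt(2) / 1063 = -0.89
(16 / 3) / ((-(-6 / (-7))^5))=-11.53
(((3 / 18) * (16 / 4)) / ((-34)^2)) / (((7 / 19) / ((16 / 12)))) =38 / 18207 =0.00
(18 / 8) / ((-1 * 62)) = -9 / 248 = -0.04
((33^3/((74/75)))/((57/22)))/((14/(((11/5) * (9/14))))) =195676965/137788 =1420.13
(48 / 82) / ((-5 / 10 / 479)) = -22992 / 41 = -560.78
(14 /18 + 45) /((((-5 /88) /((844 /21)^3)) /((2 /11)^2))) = -7926373523456 /4584195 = -1729065.52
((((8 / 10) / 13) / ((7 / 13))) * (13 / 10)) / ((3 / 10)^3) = 1040 / 189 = 5.50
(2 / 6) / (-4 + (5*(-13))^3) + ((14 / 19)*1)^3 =2260739069 / 5651040933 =0.40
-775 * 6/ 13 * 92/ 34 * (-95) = 20320500/ 221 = 91947.96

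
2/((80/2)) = 1/20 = 0.05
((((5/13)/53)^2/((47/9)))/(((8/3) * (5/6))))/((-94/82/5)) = -83025/4194634756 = -0.00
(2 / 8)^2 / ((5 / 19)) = 19 / 80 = 0.24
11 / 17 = 0.65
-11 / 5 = -2.20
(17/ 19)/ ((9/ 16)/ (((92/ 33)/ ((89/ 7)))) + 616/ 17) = 2977856/ 129135875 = 0.02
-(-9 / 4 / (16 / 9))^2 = -6561 / 4096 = -1.60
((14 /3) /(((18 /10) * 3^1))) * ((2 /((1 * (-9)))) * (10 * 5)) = -7000 /729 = -9.60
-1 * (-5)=5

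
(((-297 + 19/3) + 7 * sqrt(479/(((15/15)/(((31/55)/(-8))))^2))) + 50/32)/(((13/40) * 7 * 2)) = -69385/1092 + 31 * sqrt(479)/286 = -61.17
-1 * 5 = -5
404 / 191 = 2.12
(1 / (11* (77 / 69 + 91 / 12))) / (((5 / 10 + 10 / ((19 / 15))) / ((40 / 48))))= 8740 / 8425109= 0.00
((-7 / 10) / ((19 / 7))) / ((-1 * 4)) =49 / 760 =0.06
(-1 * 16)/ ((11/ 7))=-10.18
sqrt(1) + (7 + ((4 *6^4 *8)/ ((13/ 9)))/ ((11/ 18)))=6719608/ 143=46990.27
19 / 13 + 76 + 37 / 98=99167 / 1274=77.84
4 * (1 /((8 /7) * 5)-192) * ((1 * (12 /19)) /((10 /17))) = -823.84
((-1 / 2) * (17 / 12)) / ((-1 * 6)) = 17 / 144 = 0.12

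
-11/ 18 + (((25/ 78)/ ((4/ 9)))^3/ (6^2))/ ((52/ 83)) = -1251828791/ 2105745408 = -0.59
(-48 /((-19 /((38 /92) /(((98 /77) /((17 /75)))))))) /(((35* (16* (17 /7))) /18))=99 /40250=0.00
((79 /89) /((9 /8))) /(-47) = -632 /37647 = -0.02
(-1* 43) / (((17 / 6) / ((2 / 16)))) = -129 / 68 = -1.90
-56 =-56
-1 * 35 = -35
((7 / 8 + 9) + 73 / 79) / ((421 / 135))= 921375 / 266072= 3.46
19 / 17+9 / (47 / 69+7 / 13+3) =3.25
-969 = -969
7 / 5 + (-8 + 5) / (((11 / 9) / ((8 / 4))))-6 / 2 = -358 / 55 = -6.51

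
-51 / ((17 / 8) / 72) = -1728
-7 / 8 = -0.88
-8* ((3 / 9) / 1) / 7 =-8 / 21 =-0.38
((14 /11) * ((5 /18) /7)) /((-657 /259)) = -1295 /65043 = -0.02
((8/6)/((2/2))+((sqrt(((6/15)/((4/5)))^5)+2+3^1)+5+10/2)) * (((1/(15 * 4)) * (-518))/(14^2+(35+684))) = -12691/82350 -259 * sqrt(2)/219600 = -0.16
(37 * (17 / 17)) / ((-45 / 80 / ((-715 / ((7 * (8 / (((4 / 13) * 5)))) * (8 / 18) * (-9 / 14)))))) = -40700 / 9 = -4522.22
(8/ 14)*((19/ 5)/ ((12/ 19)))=361/ 105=3.44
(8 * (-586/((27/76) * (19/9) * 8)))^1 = -2344/3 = -781.33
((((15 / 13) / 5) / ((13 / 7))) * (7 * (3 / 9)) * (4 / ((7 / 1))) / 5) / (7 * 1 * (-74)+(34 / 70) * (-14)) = -7 / 110864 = -0.00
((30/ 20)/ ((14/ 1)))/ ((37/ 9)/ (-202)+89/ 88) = 59994/ 554911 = 0.11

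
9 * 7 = 63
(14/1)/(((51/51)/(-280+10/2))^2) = 1058750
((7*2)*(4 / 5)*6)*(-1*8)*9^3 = -1959552 / 5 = -391910.40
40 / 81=0.49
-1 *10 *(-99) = 990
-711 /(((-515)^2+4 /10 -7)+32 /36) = -31995 /11934868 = -0.00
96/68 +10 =194/17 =11.41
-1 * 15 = -15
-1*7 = -7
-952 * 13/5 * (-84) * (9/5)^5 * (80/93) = 327394109952/96875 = 3379552.10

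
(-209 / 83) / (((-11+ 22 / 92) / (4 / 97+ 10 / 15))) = 180044 / 1086885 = 0.17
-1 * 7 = -7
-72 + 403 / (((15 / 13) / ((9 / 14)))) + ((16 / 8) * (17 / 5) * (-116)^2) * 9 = 57656181 / 70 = 823659.73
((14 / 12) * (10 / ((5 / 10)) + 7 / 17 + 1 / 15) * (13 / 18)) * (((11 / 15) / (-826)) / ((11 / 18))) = -33943 / 1354050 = -0.03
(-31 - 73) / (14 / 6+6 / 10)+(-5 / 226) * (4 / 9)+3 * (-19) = -92.46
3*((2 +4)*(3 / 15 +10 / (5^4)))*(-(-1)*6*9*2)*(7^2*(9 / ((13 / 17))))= 393502536 / 1625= 242155.41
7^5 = 16807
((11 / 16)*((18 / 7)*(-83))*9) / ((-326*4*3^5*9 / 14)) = 913 / 140832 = 0.01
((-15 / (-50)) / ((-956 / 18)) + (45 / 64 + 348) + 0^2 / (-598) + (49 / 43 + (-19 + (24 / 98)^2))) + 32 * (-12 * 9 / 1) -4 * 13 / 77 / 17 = -4614450160655977 / 1476556607680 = -3125.14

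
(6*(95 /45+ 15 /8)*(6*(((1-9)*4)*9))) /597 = -13776 /199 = -69.23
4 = 4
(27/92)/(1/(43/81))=43/276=0.16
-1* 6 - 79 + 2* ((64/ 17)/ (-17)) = -24693/ 289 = -85.44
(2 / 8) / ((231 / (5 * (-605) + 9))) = -754 / 231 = -3.26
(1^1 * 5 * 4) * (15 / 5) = 60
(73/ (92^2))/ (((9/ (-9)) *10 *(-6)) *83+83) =73/ 42853232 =0.00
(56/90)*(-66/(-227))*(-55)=-6776/681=-9.95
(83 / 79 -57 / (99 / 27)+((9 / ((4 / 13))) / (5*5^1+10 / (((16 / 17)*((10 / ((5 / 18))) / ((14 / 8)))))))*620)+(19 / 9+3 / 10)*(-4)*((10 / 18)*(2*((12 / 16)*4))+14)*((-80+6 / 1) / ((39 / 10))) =1600715307380 / 413816931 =3868.17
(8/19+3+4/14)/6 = 493/798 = 0.62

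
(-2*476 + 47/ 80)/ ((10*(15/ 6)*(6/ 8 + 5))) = -76113/ 11500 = -6.62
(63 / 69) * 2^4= 336 / 23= 14.61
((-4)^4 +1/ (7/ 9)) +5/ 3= 5438/ 21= 258.95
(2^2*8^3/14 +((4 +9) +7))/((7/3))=3492/49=71.27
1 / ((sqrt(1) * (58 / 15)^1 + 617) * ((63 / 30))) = 50 / 65191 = 0.00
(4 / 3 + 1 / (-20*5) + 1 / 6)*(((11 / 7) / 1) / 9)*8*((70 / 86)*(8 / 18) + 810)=205602716 / 121905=1686.58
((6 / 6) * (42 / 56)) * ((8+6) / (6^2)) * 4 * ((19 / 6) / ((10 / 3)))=133 / 120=1.11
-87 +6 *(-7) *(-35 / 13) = 339 / 13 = 26.08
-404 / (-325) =404 / 325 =1.24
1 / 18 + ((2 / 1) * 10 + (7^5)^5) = 24139235153951368214887 / 18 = 1341068619663964900827.06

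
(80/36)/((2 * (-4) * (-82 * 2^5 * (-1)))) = -5/47232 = -0.00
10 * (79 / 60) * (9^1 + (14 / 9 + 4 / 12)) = 3871 / 27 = 143.37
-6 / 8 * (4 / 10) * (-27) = 81 / 10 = 8.10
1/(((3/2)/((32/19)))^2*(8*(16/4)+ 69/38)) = 8192/219735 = 0.04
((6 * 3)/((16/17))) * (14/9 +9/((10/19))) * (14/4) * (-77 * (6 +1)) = -107692739/160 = -673079.62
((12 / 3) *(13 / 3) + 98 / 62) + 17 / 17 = 1852 / 93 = 19.91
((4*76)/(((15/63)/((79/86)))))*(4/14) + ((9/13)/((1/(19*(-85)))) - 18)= -2238711/2795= -800.97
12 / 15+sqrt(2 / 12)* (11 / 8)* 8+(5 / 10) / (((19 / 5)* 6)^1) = 937 / 1140+11* sqrt(6) / 6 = 5.31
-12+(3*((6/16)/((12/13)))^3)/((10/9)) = -3872841/327680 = -11.82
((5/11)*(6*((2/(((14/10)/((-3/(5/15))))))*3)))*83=-672300/77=-8731.17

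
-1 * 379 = -379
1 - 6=-5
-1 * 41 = -41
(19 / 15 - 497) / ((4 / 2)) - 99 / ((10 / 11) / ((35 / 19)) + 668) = -63831559 / 257370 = -248.01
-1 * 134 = -134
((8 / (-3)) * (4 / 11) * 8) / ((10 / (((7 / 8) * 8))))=-896 / 165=-5.43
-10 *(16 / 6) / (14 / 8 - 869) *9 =960 / 3469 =0.28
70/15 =14/3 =4.67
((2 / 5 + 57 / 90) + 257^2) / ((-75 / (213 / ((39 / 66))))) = -1547552281 / 4875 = -317446.62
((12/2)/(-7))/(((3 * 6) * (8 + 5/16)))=-16/2793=-0.01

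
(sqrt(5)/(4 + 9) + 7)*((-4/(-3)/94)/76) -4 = -21425/5358 + sqrt(5)/69654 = -4.00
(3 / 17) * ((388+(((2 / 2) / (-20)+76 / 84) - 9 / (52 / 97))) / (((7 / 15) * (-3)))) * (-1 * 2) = 1015741 / 10829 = 93.80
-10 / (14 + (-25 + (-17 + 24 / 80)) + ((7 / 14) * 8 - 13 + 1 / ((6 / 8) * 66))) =9900 / 36313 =0.27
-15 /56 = -0.27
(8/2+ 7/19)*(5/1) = 415/19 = 21.84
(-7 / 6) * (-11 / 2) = 77 / 12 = 6.42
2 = 2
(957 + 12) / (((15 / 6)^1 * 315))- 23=-21.77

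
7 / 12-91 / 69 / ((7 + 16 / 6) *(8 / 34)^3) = -1266545 / 128064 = -9.89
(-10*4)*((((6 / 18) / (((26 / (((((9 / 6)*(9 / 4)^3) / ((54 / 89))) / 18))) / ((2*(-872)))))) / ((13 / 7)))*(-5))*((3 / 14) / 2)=-2182725 / 5408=-403.61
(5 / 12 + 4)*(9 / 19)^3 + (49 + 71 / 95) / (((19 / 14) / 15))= 15098271 / 27436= 550.31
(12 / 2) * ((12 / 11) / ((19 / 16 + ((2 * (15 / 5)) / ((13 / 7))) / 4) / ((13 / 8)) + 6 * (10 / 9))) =73008 / 88055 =0.83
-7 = -7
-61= -61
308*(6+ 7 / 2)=2926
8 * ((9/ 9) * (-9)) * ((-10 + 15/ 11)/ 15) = 456/ 11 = 41.45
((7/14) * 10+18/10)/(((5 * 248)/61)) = 1037/3100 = 0.33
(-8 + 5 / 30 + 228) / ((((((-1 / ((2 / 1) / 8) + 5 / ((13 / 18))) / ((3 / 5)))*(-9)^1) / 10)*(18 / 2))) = -17173 / 3078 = -5.58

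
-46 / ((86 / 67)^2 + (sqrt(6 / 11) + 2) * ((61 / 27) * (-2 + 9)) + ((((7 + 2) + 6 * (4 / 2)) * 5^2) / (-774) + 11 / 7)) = -92049116104910673324 / 60388053724948387475 + 3872947983938051256 * sqrt(66) / 60388053724948387475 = -1.00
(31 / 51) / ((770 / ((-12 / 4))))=-0.00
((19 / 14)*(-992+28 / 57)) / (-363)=28258 / 7623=3.71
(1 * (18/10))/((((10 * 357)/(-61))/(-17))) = 183/350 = 0.52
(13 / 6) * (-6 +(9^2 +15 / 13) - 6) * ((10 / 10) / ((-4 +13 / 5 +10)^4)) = 95000 / 3418801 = 0.03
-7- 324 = -331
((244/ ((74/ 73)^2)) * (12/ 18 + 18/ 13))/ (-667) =-26005520/ 35611797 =-0.73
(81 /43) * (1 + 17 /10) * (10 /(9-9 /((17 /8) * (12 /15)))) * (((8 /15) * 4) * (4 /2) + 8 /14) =699516 /10535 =66.40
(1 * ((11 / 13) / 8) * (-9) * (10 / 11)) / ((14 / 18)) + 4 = 1051 / 364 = 2.89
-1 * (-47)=47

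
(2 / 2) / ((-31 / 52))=-52 / 31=-1.68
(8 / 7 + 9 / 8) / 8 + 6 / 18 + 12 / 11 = 1.71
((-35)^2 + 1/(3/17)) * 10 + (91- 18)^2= 52907/3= 17635.67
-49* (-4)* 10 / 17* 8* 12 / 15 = 12544 / 17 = 737.88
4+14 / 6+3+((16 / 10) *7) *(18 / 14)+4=416 / 15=27.73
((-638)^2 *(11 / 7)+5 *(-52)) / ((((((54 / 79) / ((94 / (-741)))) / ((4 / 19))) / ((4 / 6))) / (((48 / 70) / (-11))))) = 118173443072 / 113828715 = 1038.17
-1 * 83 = -83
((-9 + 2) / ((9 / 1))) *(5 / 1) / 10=-0.39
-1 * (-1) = 1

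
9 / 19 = 0.47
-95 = -95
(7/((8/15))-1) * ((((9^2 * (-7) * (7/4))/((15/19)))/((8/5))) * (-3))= 7314867/256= 28573.70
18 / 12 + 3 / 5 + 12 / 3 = 61 / 10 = 6.10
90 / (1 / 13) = 1170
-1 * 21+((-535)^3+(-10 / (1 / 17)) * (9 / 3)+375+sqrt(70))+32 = -153130499+sqrt(70) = -153130490.63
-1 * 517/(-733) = 0.71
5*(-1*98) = -490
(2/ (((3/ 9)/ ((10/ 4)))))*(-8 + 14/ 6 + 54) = 725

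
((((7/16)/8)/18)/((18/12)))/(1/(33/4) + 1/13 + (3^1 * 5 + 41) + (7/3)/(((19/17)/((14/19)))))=361361/10300708224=0.00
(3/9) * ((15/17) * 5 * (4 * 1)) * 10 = 1000/17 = 58.82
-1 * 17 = -17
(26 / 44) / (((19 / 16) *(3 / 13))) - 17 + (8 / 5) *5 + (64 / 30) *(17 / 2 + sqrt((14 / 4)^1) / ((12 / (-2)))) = 35393 / 3135 - 8 *sqrt(14) / 45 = 10.62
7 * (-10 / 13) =-70 / 13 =-5.38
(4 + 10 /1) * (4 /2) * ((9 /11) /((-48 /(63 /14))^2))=567 /2816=0.20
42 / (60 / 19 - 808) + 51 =389547 / 7646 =50.95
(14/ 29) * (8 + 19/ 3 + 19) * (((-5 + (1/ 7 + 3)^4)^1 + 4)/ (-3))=-533000/ 1029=-517.98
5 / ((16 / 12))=15 / 4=3.75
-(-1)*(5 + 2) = 7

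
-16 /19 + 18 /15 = 34 /95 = 0.36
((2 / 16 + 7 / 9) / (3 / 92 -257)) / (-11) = 1495 / 4680918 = 0.00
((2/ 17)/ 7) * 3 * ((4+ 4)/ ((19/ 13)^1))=624/ 2261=0.28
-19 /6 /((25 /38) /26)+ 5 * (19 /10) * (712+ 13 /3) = 334001 /50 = 6680.02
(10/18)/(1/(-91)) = -455/9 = -50.56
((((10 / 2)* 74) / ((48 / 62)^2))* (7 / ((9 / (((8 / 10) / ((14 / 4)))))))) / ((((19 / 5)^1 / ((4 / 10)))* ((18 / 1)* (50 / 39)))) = 462241 / 923400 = 0.50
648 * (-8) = -5184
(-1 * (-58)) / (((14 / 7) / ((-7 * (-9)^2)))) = -16443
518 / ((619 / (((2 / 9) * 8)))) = 1.49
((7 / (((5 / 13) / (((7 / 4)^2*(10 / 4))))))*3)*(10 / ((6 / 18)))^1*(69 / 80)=2769039 / 256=10816.56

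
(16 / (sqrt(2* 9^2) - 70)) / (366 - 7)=-560 / 850471 - 72* sqrt(2) / 850471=-0.00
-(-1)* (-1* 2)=-2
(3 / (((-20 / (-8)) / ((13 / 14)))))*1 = 39 / 35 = 1.11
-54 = -54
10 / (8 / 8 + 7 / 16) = 160 / 23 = 6.96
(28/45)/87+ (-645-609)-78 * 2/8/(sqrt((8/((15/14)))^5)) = -1254.12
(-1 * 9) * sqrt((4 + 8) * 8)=-36 * sqrt(6)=-88.18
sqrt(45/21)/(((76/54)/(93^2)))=233523 *sqrt(105)/266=8995.86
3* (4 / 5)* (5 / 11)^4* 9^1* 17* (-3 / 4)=-11.76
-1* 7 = -7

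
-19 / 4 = -4.75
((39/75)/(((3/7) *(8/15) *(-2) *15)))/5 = -91/6000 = -0.02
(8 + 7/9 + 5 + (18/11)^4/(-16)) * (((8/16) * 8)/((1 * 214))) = 3512870/14099283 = 0.25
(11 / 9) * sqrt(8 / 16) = 11 * sqrt(2) / 18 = 0.86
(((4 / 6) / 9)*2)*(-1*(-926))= 137.19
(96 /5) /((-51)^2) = 32 /4335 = 0.01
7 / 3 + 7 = 28 / 3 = 9.33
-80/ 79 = -1.01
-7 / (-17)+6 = 109 / 17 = 6.41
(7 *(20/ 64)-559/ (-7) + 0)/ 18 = 4.56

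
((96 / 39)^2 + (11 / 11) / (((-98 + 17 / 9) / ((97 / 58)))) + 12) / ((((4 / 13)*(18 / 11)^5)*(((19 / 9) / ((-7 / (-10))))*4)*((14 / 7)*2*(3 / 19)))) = 172453269236171 / 262910964326400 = 0.66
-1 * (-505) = 505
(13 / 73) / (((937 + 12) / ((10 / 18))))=5 / 47961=0.00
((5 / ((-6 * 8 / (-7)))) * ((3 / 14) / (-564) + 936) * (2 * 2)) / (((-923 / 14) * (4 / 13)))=-134.58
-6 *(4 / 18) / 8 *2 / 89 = -1 / 267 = -0.00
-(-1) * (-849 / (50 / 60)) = -5094 / 5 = -1018.80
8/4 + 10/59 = 128/59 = 2.17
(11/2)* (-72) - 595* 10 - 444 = -6790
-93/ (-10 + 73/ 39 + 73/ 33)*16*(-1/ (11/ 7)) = -160.06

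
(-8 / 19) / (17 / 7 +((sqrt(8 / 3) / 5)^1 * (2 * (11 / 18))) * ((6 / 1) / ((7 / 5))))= -25704 / 74689 +7392 * sqrt(6) / 74689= -0.10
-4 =-4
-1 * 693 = -693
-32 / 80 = -0.40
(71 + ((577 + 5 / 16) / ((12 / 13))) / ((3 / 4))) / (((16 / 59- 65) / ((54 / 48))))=-15.73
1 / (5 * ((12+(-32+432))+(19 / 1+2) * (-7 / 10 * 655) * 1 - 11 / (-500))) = -100 / 4608239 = -0.00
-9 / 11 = -0.82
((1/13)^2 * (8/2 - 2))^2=4/28561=0.00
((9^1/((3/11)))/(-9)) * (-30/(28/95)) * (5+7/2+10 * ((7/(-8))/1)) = -5225/56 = -93.30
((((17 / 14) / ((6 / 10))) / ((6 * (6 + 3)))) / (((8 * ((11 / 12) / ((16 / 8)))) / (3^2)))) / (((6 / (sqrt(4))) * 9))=85 / 24948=0.00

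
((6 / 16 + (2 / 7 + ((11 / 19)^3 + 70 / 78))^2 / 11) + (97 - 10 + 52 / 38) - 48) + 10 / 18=12796119721245673 / 308552856924312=41.47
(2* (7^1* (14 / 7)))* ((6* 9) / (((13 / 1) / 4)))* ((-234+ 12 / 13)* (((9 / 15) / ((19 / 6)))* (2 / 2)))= -65971584 / 3211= -20545.49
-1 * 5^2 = -25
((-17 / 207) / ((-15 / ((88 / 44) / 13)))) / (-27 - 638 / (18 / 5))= -17 / 4121715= -0.00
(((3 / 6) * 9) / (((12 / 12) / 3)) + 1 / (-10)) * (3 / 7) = 201 / 35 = 5.74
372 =372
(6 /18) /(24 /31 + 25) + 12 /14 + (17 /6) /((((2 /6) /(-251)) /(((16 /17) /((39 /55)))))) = -205833711 /72709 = -2830.92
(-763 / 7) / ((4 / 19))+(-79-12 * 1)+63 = -2183 / 4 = -545.75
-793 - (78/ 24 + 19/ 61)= -194361/ 244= -796.56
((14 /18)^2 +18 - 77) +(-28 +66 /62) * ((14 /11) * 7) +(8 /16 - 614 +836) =-4190975 /55242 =-75.87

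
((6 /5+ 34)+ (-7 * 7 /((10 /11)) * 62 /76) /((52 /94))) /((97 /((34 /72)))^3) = -716556137 /140235638100480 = -0.00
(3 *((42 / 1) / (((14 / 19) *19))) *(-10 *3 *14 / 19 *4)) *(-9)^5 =892820880 / 19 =46990572.63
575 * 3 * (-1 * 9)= -15525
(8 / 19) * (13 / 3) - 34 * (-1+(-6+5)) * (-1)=-3772 / 57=-66.18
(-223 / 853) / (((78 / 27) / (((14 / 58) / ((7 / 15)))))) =-30105 / 643162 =-0.05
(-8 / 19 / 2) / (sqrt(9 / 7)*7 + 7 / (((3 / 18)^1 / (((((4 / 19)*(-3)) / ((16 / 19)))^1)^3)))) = 4096*sqrt(7) / 1627521 + 1152 / 77501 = 0.02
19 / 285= 1 / 15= 0.07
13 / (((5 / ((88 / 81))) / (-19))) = -21736 / 405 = -53.67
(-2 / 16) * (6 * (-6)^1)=9 / 2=4.50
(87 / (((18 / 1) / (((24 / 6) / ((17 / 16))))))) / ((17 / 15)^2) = 69600 / 4913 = 14.17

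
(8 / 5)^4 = 4096 / 625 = 6.55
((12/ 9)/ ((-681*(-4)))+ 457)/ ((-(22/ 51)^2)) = -67456357/ 27467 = -2455.91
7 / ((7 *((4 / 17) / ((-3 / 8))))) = -51 / 32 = -1.59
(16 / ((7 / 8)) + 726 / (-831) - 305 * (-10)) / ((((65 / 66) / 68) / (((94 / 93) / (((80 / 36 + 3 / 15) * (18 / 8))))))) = 3345564209152 / 85174453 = 39278.96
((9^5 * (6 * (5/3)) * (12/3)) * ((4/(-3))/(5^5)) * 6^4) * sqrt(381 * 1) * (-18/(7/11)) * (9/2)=727317398016 * sqrt(381)/4375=3244952970.12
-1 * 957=-957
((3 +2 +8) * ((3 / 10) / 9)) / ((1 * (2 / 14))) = 91 / 30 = 3.03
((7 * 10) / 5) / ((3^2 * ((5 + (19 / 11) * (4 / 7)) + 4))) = 0.16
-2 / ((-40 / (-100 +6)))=-47 / 10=-4.70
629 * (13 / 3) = 8177 / 3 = 2725.67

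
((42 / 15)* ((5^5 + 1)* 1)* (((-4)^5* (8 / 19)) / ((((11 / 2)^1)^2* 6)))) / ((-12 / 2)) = 119504896 / 34485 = 3465.42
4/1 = 4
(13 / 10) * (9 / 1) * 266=15561 / 5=3112.20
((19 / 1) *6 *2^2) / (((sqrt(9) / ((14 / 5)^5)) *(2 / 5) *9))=40874624 / 5625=7266.60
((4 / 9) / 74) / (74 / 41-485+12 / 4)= -0.00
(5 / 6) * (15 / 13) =25 / 26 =0.96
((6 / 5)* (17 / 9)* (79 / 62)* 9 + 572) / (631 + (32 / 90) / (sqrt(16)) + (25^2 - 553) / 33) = 9176211 / 9717539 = 0.94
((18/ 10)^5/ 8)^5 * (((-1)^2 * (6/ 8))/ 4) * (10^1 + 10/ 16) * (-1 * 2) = -36612797372284482027282699/ 125000000000000000000000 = -292.90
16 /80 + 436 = 2181 /5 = 436.20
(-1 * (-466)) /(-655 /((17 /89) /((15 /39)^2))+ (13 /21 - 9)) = -28115178 /31110523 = -0.90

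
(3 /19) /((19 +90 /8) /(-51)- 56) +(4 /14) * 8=3505396 /1535485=2.28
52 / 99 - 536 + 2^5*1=-49844 / 99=-503.47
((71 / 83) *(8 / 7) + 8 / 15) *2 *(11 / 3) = 289696 / 26145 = 11.08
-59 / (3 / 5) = -295 / 3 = -98.33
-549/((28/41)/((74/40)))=-832833/560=-1487.20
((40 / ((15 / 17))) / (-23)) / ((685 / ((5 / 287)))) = -136 / 2713011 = -0.00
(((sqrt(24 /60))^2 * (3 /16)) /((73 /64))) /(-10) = -12 /1825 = -0.01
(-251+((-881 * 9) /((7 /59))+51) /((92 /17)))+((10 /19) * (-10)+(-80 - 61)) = -77924277 /6118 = -12736.89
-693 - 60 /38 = -13197 /19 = -694.58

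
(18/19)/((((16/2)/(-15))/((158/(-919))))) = 10665/34922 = 0.31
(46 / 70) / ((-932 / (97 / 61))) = -0.00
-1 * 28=-28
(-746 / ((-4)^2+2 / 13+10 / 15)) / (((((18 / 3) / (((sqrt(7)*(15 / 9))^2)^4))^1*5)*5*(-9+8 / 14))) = 1273392859375 / 253936944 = 5014.60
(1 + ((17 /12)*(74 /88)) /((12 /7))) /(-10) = -10739 /63360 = -0.17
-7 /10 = -0.70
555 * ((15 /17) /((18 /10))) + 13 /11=51096 /187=273.24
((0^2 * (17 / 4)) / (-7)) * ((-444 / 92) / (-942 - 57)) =0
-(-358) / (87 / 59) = 21122 / 87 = 242.78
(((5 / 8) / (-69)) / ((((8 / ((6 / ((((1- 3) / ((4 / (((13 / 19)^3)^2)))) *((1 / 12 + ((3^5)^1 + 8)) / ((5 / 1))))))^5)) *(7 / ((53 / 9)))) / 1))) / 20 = 341934286682646970510592689969422514833962380800000 / 104742299375587957562853153078691486697465224514174477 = 0.00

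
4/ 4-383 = -382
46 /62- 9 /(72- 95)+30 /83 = 88454 /59179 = 1.49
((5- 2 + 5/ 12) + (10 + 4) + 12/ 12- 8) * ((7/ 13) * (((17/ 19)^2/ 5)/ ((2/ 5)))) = 2.25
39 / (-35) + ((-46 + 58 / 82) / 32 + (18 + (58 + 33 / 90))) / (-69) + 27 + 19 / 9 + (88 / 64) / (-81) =2300719493 / 85548960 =26.89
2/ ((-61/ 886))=-1772/ 61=-29.05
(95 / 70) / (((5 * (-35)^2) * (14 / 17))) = 323 / 1200500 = 0.00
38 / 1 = 38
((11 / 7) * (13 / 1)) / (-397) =-143 / 2779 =-0.05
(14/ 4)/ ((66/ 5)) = 35/ 132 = 0.27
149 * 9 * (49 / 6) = 21903 / 2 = 10951.50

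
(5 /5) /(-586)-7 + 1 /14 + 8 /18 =-119722 /18459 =-6.49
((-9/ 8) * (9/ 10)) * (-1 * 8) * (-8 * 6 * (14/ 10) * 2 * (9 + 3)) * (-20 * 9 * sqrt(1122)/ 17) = 4633247.99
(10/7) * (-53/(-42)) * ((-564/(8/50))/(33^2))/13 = -311375/693693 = -0.45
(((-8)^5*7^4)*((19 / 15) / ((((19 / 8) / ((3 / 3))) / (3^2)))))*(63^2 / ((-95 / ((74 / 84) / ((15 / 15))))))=6602172530688 / 475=13899310590.92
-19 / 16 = -1.19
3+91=94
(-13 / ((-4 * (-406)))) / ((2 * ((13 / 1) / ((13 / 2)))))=-13 / 6496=-0.00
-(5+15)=-20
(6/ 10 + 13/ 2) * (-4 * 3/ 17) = -426/ 85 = -5.01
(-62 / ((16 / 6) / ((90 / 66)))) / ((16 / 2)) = -1395 / 352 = -3.96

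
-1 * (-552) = 552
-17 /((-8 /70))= 595 /4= 148.75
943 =943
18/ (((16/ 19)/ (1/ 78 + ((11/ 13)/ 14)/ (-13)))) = 0.17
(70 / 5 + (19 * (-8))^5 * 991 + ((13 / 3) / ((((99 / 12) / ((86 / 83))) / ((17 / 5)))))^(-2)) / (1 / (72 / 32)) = -4182496018026736564591407 / 23118594304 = -180914806628319.84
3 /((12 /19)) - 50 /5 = -21 /4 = -5.25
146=146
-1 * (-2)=2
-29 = -29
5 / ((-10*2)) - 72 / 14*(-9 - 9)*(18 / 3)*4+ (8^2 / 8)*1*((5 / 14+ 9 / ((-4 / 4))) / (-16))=31161 / 14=2225.79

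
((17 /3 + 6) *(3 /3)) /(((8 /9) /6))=315 /4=78.75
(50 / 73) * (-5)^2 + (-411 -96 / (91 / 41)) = -2903851 / 6643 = -437.13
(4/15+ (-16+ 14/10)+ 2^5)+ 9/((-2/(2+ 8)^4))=-134947/3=-44982.33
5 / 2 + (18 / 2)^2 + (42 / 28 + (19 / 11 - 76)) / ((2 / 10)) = -3084 / 11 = -280.36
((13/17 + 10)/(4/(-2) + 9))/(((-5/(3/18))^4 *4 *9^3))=0.00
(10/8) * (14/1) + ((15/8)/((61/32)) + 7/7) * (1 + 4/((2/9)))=6733/122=55.19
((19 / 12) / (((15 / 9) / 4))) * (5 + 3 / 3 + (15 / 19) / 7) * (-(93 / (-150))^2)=-781293 / 87500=-8.93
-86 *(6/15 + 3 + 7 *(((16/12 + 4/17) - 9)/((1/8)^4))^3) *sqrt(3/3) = 11260663206075280967278/663255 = 16977879105434984.99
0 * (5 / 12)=0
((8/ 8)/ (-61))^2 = 1/ 3721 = 0.00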